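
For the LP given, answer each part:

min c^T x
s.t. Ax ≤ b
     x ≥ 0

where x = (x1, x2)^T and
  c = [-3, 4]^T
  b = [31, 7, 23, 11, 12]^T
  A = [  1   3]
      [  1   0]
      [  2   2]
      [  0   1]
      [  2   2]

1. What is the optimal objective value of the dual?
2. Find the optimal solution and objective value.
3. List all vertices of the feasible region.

1. -18 (by strong duality, equal to the primal optimum)
2. x1 = 6, x2 = 0, z = -18
3. (0, 0), (6, 0), (0, 6)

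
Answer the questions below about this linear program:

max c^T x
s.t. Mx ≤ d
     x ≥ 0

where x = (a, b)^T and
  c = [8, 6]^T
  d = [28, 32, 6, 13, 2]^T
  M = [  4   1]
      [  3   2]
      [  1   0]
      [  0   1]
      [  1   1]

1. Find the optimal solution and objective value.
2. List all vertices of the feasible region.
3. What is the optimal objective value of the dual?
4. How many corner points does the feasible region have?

1. a = 2, b = 0, z = 16
2. (0, 0), (2, 0), (0, 2)
3. 16 (by strong duality, equal to the primal optimum)
4. 3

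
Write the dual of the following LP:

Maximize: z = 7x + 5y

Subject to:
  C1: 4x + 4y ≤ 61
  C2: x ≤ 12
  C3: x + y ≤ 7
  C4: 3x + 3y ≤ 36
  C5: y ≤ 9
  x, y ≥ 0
Minimize: z = 61y1 + 12y2 + 7y3 + 36y4 + 9y5

Subject to:
  C1: -4y1 - y2 - y3 - 3y4 ≤ -7
  C2: -4y1 - y3 - 3y4 - y5 ≤ -5
  y1, y2, y3, y4, y5 ≥ 0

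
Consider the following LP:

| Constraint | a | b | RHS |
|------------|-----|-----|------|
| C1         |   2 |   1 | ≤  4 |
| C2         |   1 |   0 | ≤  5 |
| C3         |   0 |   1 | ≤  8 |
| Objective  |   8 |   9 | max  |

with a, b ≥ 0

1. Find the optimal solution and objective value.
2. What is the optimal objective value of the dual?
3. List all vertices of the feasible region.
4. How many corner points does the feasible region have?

1. a = 0, b = 4, z = 36
2. 36 (by strong duality, equal to the primal optimum)
3. (0, 0), (2, 0), (0, 4)
4. 3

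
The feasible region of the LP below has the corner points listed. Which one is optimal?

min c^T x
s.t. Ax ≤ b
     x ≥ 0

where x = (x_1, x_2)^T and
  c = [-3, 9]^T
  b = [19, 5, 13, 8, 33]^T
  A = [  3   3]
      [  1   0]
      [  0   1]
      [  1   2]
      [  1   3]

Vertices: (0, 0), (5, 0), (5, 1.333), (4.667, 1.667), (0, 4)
Evaluating z = -3x_1 + 9x_2 at each vertex:
  (0, 0): z = 0
  (5, 0): z = -15
  (5, 1.333): z = -3
  (4.667, 1.667): z = 1
  (0, 4): z = 36

The smallest value is z = -15, attained at (5, 0).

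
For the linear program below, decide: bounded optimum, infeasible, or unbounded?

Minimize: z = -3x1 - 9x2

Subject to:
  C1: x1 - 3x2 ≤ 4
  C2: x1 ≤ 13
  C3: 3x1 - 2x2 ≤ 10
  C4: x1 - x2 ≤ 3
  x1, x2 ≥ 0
Feasible point: (0, 0) satisfies every constraint, so the LP is feasible.
Direction d = (0, 1): for each constraint row a, a·d ≤ 0 —
  (1)(0) + (-3)(1) = -3 ≤ 0
  (1)(0) + (0)(1) = 0 ≤ 0
  (3)(0) + (-2)(1) = -2 ≤ 0
  (1)(0) + (-1)(1) = -1 ≤ 0
and d ≥ 0, so (0, 0) + t·d stays feasible for every t ≥ 0. Along this ray z = -3x1 - 9x2 changes by -9 per unit t, so z → −∞.

The LP is unbounded; z can be made arbitrarily small.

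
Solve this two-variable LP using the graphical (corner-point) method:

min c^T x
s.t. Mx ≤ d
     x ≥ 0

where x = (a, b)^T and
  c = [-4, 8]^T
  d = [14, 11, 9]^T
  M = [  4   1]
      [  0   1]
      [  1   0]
Each vertex is the intersection of two constraint boundaries that also satisfies all remaining constraints:
  a = 0 and b = 0 → (0, 0)
  4a + b = 14 and b = 0 → (3.5, 0)
  4a + b = 14 and b = 11 → (0.75, 11)
  b = 11 and a = 0 → (0, 11)

Evaluating z = -4a + 8b at each vertex:
  (0, 0): z = 0
  (3.5, 0): z = -14
  (0.75, 11): z = 85
  (0, 11): z = 88

The minimum is at (3.5, 0) with z = -14.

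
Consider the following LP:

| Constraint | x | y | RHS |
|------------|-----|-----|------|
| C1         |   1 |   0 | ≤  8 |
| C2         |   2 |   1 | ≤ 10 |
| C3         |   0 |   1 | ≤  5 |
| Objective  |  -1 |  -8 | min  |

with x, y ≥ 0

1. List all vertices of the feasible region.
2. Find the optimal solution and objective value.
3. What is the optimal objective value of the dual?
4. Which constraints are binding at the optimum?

1. (0, 0), (5, 0), (2.5, 5), (0, 5)
2. x = 2.5, y = 5, z = -42.5
3. -42.5 (by strong duality, equal to the primal optimum)
4. C2, C3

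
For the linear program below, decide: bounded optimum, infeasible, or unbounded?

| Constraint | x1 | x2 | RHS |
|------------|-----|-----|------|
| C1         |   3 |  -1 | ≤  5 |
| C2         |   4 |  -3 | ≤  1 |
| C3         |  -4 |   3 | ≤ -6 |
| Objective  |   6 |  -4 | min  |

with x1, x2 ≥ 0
C2 requires 4x1 - 3x2 ≤ 1, while C3 (-4x1 + 3x2 ≤ -6) is equivalent to 4x1 - 3x2 ≥ 6. Together they would need 6 ≤ 4x1 - 3x2 ≤ 1, which is impossible since 6 > 1. No point satisfies all constraints.

Infeasible — the constraint set is empty.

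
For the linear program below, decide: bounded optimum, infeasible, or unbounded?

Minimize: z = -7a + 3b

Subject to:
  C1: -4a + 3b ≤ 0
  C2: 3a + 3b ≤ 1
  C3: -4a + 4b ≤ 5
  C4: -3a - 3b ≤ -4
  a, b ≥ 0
C2 requires 3a + 3b ≤ 1, while C4 (-3a - 3b ≤ -4) is equivalent to 3a + 3b ≥ 4. Together they would need 4 ≤ 3a + 3b ≤ 1, which is impossible since 4 > 1. No point satisfies all constraints.

Infeasible: no point satisfies all constraints simultaneously.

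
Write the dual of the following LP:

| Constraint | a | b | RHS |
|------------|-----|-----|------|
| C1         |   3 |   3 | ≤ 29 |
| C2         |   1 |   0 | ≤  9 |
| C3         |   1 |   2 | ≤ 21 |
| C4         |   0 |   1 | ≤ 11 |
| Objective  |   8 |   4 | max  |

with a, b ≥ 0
Minimize: z = 29y1 + 9y2 + 21y3 + 11y4

Subject to:
  C1: -3y1 - y2 - y3 ≤ -8
  C2: -3y1 - 2y3 - y4 ≤ -4
  y1, y2, y3, y4 ≥ 0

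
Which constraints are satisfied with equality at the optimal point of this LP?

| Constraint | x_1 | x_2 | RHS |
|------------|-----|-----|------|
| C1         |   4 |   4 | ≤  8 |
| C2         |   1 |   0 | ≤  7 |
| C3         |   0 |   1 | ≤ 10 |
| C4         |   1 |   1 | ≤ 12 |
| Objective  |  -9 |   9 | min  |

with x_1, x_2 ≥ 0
Optimal: x_1 = 2, x_2 = 0
Slack at optimum:
  C1: slack = 0 (binding)
  C2: slack = 5
  C3: slack = 10
  C4: slack = 10
  x_1 ≥ 0: x_1 = 2
  x_2 ≥ 0: x_2 = 0 (binding)
Binding constraints: C1, x_2 ≥ 0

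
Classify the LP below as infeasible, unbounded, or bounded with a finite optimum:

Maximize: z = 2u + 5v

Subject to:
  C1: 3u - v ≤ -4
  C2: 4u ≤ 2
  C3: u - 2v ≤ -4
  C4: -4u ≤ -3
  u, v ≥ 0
C2 requires 4u ≤ 2, while C4 (-4u ≤ -3) is equivalent to 4u ≥ 3. Together they would need 3 ≤ 4u ≤ 2, which is impossible since 3 > 2. No point satisfies all constraints.

Infeasible — the constraint set is empty.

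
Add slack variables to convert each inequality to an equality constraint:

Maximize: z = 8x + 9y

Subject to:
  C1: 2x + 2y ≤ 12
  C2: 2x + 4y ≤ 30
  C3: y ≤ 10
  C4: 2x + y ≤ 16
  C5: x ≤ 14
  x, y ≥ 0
max z = 8x + 9y

s.t.
  2x + 2y + s1 = 12
  2x + 4y + s2 = 30
  y + s3 = 10
  2x + y + s4 = 16
  x + s5 = 14
  x, y, s1, s2, s3, s4, s5 ≥ 0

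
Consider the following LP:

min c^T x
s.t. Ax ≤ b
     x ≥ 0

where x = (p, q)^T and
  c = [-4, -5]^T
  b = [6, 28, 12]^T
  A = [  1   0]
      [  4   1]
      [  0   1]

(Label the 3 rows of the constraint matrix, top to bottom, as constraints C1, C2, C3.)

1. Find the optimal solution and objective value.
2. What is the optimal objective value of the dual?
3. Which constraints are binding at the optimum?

1. p = 4, q = 12, z = -76
2. -76 (by strong duality, equal to the primal optimum)
3. C2, C3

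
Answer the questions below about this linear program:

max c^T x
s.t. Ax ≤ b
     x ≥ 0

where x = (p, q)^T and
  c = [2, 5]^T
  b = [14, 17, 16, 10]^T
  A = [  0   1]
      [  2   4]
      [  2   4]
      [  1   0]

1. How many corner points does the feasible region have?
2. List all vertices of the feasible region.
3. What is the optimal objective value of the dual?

1. 3
2. (0, 0), (8, 0), (0, 4)
3. 20 (by strong duality, equal to the primal optimum)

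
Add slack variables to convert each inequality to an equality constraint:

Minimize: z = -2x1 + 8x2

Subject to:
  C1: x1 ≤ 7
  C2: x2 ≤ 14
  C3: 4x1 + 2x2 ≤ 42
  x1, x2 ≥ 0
min z = -2x1 + 8x2

s.t.
  x1 + s1 = 7
  x2 + s2 = 14
  4x1 + 2x2 + s3 = 42
  x1, x2, s1, s2, s3 ≥ 0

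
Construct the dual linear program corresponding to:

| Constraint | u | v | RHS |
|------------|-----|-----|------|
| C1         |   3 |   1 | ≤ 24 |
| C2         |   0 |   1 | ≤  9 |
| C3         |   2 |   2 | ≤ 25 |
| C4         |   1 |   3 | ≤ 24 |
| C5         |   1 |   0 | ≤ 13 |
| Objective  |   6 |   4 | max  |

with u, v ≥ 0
Minimize: z = 24y1 + 9y2 + 25y3 + 24y4 + 13y5

Subject to:
  C1: -3y1 - 2y3 - y4 - y5 ≤ -6
  C2: -y1 - y2 - 2y3 - 3y4 ≤ -4
  y1, y2, y3, y4, y5 ≥ 0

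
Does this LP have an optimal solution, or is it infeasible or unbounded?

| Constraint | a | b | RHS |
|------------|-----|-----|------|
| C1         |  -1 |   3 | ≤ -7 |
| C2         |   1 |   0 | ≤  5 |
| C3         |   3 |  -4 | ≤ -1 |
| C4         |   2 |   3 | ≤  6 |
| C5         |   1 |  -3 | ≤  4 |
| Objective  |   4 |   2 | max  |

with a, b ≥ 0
C5 requires a - 3b ≤ 4, while C1 (-a + 3b ≤ -7) is equivalent to a - 3b ≥ 7. Together they would need 7 ≤ a - 3b ≤ 4, which is impossible since 7 > 4. No point satisfies all constraints.

Infeasible: no point satisfies all constraints simultaneously.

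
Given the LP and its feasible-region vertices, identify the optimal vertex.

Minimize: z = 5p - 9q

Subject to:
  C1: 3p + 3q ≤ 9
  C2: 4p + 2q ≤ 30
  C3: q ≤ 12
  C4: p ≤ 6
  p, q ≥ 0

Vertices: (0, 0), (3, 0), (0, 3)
Evaluating z = 5p - 9q at each vertex:
  (0, 0): z = 0
  (3, 0): z = 15
  (0, 3): z = -27

The smallest value is z = -27, attained at (0, 3).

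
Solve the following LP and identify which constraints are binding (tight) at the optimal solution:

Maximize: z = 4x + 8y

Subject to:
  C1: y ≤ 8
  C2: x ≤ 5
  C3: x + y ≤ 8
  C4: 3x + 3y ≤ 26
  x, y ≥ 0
Optimal: x = 0, y = 8
Slack at optimum:
  C1: slack = 0 (binding)
  C2: slack = 5
  C3: slack = 0 (binding)
  C4: slack = 2
  x ≥ 0: x = 0 (binding)
  y ≥ 0: y = 8
Binding constraints: C1, C3, x ≥ 0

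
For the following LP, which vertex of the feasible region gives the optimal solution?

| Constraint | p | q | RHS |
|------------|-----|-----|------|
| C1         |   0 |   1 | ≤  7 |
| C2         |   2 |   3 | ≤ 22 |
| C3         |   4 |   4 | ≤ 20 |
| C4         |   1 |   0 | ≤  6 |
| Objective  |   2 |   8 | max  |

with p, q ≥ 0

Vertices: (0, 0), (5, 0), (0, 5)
Evaluating z = 2p + 8q at each vertex:
  (0, 0): z = 0
  (5, 0): z = 10
  (0, 5): z = 40

The largest value is z = 40, attained at (0, 5).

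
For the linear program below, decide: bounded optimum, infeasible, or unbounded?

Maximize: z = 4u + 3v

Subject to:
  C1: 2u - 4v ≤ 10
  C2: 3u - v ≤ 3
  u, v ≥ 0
Feasible point: (0, 0) satisfies every constraint, so the LP is feasible.
Direction d = (0, 1): for each constraint row a, a·d ≤ 0 —
  (2)(0) + (-4)(1) = -4 ≤ 0
  (3)(0) + (-1)(1) = -1 ≤ 0
and d ≥ 0, so (0, 0) + t·d stays feasible for every t ≥ 0. Along this ray z = 4u + 3v changes by 3 per unit t, so z → +∞.

The LP is unbounded; z can be made arbitrarily large.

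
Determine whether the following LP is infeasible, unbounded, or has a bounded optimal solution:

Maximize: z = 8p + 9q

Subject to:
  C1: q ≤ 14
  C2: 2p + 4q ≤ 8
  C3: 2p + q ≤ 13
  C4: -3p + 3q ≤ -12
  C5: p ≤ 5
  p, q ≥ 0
The point (4, 0) satisfies every constraint, so the LP is feasible; the constraints give p ≤ 5 and q ≤ 14, which with p, q ≥ 0 keep the feasible region inside a bounded box. A feasible, bounded LP attains a finite optimum at a vertex.

Evaluating z = 8p + 9q at each vertex:
  (4, 0): z = 32

The LP has an optimal solution: (4, 0) with z = 32.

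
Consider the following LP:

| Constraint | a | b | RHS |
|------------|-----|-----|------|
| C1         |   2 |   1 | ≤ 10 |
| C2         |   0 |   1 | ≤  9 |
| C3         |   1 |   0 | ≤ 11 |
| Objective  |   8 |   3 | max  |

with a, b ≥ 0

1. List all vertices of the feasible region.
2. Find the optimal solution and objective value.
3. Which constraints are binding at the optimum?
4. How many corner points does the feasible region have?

1. (0, 0), (5, 0), (0.5, 9), (0, 9)
2. a = 5, b = 0, z = 40
3. C1, b ≥ 0
4. 4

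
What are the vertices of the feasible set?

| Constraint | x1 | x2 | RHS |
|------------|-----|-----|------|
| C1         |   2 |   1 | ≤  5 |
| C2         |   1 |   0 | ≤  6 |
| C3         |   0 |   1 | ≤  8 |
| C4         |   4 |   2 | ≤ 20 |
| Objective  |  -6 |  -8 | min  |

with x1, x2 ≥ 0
Each vertex is the intersection of two constraint boundaries that also satisfies all remaining constraints:
  x1 = 0 and x2 = 0 → (0, 0)
  2x1 + x2 = 5 and x2 = 0 → (2.5, 0)
  2x1 + x2 = 5 and x1 = 0 → (0, 5)

Vertices: (0, 0), (2.5, 0), (0, 5)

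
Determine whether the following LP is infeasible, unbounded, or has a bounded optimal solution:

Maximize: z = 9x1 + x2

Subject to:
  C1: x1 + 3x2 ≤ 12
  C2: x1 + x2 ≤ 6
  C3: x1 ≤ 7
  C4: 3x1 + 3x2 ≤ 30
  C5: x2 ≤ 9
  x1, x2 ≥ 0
The point (6, 0) satisfies every constraint, so the LP is feasible; the constraints give x1 ≤ 7 and x2 ≤ 9, which with x1, x2 ≥ 0 keep the feasible region inside a bounded box. A feasible, bounded LP attains a finite optimum at a vertex.

The LP has an optimal solution: (6, 0) with z = 54.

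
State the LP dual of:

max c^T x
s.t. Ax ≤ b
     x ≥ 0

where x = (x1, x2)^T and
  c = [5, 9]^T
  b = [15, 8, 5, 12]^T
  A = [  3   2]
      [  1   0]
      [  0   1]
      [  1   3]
Minimize: z = 15y1 + 8y2 + 5y3 + 12y4

Subject to:
  C1: -3y1 - y2 - y4 ≤ -5
  C2: -2y1 - y3 - 3y4 ≤ -9
  y1, y2, y3, y4 ≥ 0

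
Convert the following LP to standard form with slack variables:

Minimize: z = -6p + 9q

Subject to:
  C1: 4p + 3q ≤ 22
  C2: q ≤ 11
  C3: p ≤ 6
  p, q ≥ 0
min z = -6p + 9q

s.t.
  4p + 3q + s1 = 22
  q + s2 = 11
  p + s3 = 6
  p, q, s1, s2, s3 ≥ 0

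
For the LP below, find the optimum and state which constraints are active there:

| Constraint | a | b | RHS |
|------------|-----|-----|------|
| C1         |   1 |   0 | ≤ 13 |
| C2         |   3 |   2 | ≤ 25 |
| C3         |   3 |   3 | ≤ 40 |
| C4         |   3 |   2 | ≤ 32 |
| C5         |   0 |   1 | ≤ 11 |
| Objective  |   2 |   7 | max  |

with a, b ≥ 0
Optimal: a = 1, b = 11
Slack at optimum:
  C1: slack = 12
  C2: slack = 0 (binding)
  C3: slack = 4
  C4: slack = 7
  C5: slack = 0 (binding)
  a ≥ 0: a = 1
  b ≥ 0: b = 11
Binding constraints: C2, C5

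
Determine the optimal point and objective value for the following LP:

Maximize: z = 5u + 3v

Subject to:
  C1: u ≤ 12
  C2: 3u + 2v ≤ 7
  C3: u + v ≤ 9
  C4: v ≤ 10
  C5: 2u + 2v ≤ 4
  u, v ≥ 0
u = 2, v = 0, z = 10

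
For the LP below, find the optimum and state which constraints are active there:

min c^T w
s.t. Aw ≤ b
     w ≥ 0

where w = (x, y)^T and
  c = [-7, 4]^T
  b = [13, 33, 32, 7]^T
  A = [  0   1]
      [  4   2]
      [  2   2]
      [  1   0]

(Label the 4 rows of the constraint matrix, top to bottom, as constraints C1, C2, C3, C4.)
Optimal: x = 7, y = 0
Slack at optimum:
  C1: slack = 13
  C2: slack = 5
  C3: slack = 18
  C4: slack = 0 (binding)
  x ≥ 0: x = 7
  y ≥ 0: y = 0 (binding)
Binding constraints: C4, y ≥ 0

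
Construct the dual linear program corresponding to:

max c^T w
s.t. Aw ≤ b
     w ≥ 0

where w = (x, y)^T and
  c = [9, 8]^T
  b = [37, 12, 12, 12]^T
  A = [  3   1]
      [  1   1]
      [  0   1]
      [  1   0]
Minimize: z = 37y1 + 12y2 + 12y3 + 12y4

Subject to:
  C1: -3y1 - y2 - y4 ≤ -9
  C2: -y1 - y2 - y3 ≤ -8
  y1, y2, y3, y4 ≥ 0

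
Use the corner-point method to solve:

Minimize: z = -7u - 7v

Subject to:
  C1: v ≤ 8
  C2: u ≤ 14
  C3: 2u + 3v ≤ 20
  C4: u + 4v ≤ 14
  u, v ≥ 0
u = 10, v = 0, z = -70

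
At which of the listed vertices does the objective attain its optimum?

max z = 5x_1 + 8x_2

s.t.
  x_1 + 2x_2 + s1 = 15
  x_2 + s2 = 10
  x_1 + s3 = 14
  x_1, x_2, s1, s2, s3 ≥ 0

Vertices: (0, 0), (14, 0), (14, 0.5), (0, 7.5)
(14, 0.5) with z = 74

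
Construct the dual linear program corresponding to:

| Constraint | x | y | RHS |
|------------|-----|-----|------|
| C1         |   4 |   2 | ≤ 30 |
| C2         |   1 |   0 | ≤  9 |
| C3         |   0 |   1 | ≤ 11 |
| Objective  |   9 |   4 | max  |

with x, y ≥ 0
Minimize: z = 30y1 + 9y2 + 11y3

Subject to:
  C1: -4y1 - y2 ≤ -9
  C2: -2y1 - y3 ≤ -4
  y1, y2, y3 ≥ 0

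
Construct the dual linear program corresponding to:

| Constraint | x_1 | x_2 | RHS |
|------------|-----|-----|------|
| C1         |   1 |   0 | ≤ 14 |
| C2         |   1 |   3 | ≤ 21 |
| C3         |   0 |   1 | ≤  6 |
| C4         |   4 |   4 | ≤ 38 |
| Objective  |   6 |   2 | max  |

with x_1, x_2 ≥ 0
Minimize: z = 14y1 + 21y2 + 6y3 + 38y4

Subject to:
  C1: -y1 - y2 - 4y4 ≤ -6
  C2: -3y2 - y3 - 4y4 ≤ -2
  y1, y2, y3, y4 ≥ 0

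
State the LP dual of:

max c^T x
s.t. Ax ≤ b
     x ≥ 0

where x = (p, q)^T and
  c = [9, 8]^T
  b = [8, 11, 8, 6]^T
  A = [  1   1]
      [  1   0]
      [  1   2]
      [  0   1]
Minimize: z = 8y1 + 11y2 + 8y3 + 6y4

Subject to:
  C1: -y1 - y2 - y3 ≤ -9
  C2: -y1 - 2y3 - y4 ≤ -8
  y1, y2, y3, y4 ≥ 0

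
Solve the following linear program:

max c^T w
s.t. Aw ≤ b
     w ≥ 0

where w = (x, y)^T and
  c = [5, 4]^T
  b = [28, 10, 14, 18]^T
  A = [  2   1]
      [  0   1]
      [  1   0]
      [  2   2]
Each vertex is the intersection of two constraint boundaries that also satisfies all remaining constraints:
  x = 0 and y = 0 → (0, 0)
  2x + 2y = 18 and y = 0 → (9, 0)
  2x + 2y = 18 and x = 0 → (0, 9)

Evaluating z = 5x + 4y at each vertex:
  (0, 0): z = 0
  (9, 0): z = 45
  (0, 9): z = 36

The maximum is at (9, 0) with z = 45.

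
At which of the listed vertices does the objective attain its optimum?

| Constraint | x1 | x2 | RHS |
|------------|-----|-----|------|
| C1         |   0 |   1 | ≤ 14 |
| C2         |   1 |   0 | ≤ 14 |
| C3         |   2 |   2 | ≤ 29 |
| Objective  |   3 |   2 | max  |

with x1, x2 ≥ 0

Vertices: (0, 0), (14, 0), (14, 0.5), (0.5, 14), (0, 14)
Evaluating z = 3x1 + 2x2 at each vertex:
  (0, 0): z = 0
  (14, 0): z = 42
  (14, 0.5): z = 43
  (0.5, 14): z = 29.5
  (0, 14): z = 28

The largest value is z = 43, attained at (14, 0.5).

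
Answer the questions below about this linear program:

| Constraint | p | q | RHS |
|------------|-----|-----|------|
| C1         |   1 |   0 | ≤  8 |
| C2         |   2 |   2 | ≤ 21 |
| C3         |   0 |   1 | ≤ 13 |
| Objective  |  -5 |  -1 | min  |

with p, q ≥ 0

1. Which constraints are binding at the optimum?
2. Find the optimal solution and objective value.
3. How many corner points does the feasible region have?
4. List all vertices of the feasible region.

1. C1, C2
2. p = 8, q = 2.5, z = -42.5
3. 4
4. (0, 0), (8, 0), (8, 2.5), (0, 10.5)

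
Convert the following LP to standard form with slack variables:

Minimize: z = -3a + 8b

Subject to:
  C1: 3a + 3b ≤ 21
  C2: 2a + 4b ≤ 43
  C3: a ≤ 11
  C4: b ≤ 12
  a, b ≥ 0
min z = -3a + 8b

s.t.
  3a + 3b + s1 = 21
  2a + 4b + s2 = 43
  a + s3 = 11
  b + s4 = 12
  a, b, s1, s2, s3, s4 ≥ 0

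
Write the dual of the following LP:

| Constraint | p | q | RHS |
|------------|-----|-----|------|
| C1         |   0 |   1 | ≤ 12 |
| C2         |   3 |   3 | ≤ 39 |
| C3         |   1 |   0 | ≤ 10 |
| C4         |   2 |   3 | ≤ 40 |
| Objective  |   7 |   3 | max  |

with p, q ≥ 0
Minimize: z = 12y1 + 39y2 + 10y3 + 40y4

Subject to:
  C1: -3y2 - y3 - 2y4 ≤ -7
  C2: -y1 - 3y2 - 3y4 ≤ -3
  y1, y2, y3, y4 ≥ 0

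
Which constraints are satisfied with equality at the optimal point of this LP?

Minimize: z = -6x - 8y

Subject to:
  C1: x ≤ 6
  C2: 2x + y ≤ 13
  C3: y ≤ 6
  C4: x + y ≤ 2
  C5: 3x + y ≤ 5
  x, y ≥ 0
Optimal: x = 0, y = 2
Slack at optimum:
  C1: slack = 6
  C2: slack = 11
  C3: slack = 4
  C4: slack = 0 (binding)
  C5: slack = 3
  x ≥ 0: x = 0 (binding)
  y ≥ 0: y = 2
Binding constraints: C4, x ≥ 0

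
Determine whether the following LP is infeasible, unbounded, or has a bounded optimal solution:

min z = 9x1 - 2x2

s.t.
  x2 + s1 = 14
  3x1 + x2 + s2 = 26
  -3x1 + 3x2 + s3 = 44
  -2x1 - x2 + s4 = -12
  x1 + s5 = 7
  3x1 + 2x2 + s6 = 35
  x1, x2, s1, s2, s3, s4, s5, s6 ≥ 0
The point (0, 14) satisfies every constraint, so the LP is feasible; the constraints give x1 ≤ 7 and x2 ≤ 14, which with x1, x2 ≥ 0 keep the feasible region inside a bounded box. A feasible, bounded LP attains a finite optimum at a vertex.

Evaluating z = 9x1 - 2x2 at each vertex:
  (6, 0): z = 54
  (7, 0): z = 63
  (7, 5): z = 53
  (5.667, 9): z = 33
  (2.333, 14): z = -7
  (0, 14): z = -28
  (0, 12): z = -24

Bounded optimum: z* = -28 at (0, 14).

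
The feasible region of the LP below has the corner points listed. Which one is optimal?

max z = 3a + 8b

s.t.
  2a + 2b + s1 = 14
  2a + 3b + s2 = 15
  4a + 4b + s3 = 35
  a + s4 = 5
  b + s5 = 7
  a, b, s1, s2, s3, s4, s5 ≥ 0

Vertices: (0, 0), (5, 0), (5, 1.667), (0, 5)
Evaluating z = 3a + 8b at each vertex:
  (0, 0): z = 0
  (5, 0): z = 15
  (5, 1.667): z = 28.33
  (0, 5): z = 40

The largest value is z = 40, attained at (0, 5).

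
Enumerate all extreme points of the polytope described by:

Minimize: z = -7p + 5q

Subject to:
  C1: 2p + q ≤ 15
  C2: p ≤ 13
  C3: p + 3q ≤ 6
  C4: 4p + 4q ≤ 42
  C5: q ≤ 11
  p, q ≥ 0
Each vertex is the intersection of two constraint boundaries that also satisfies all remaining constraints:
  p = 0 and q = 0 → (0, 0)
  p + 3q = 6 and q = 0 → (6, 0)
  p + 3q = 6 and p = 0 → (0, 2)

Vertices: (0, 0), (6, 0), (0, 2)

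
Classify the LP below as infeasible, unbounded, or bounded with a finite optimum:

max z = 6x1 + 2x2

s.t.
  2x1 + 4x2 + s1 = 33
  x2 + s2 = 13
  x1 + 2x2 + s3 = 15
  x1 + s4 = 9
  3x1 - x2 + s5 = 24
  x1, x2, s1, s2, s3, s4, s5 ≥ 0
The point (9, 3) satisfies every constraint, so the LP is feasible; the constraints give x1 ≤ 9 and x2 ≤ 13, which with x1, x2 ≥ 0 keep the feasible region inside a bounded box. A feasible, bounded LP attains a finite optimum at a vertex.

Evaluating z = 6x1 + 2x2 at each vertex:
  (0, 0): z = 0
  (8, 0): z = 48
  (9, 3): z = 60
  (0, 7.5): z = 15

Feasible with finite optimum z* = 60 at (9, 3).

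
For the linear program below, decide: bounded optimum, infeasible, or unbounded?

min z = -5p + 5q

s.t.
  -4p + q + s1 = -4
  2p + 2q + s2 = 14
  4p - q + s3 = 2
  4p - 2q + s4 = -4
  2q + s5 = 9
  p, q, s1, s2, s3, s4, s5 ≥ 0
The row 4p - q + s3 = 2 with s3 ≥ 0 requires 4p - q ≤ 2, while the row -4p + q + s1 = -4 with s1 ≥ 0 is equivalent to 4p - q ≥ 4. Together they would need 4 ≤ 4p - q ≤ 2, which is impossible since 4 > 2. No point satisfies all constraints.

The feasible region is empty; the LP is infeasible.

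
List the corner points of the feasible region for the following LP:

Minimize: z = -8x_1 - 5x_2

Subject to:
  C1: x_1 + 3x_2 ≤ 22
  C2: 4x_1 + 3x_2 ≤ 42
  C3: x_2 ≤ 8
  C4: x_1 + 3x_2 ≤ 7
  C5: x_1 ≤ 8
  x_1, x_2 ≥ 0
Each vertex is the intersection of two constraint boundaries that also satisfies all remaining constraints:
  x_1 = 0 and x_2 = 0 → (0, 0)
  x_1 + 3x_2 = 7 and x_2 = 0 → (7, 0)
  x_1 + 3x_2 = 7 and x_1 = 0 → (0, 2.333)

Vertices: (0, 0), (7, 0), (0, 2.333)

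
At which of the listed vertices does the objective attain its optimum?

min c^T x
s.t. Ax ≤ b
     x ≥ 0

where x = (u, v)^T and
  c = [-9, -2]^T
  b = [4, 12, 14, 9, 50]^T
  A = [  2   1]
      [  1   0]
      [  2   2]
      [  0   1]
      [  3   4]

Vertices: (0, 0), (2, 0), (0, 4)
(2, 0) with z = -18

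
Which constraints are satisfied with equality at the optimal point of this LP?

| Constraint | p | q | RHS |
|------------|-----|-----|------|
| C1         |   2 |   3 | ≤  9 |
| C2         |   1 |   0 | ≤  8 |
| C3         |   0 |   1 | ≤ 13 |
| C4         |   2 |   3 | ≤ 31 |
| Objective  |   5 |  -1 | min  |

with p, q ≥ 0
Optimal: p = 0, q = 3
Binding: C1, p ≥ 0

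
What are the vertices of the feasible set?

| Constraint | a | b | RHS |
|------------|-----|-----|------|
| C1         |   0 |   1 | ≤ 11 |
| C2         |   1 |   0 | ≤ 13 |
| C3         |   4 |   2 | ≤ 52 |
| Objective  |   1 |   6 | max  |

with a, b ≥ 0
Each vertex is the intersection of two constraint boundaries that also satisfies all remaining constraints:
  a = 0 and b = 0 → (0, 0)
  a = 13 and 4a + 2b = 52 → (13, 0)
  b = 11 and 4a + 2b = 52 → (7.5, 11)
  b = 11 and a = 0 → (0, 11)

Vertices: (0, 0), (13, 0), (7.5, 11), (0, 11)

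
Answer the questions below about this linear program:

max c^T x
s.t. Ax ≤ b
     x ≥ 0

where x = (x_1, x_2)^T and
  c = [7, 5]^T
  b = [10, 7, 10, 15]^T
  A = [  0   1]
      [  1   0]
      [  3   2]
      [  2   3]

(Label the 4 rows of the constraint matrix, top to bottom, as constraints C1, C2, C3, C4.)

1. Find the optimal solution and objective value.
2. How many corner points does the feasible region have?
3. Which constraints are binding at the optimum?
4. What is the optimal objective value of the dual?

1. x_1 = 0, x_2 = 5, z = 25
2. 3
3. C3, C4, x_1 ≥ 0
4. 25 (by strong duality, equal to the primal optimum)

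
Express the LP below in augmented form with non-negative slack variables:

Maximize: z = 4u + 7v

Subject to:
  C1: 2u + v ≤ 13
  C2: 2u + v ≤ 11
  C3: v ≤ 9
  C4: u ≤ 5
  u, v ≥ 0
max z = 4u + 7v

s.t.
  2u + v + s1 = 13
  2u + v + s2 = 11
  v + s3 = 9
  u + s4 = 5
  u, v, s1, s2, s3, s4 ≥ 0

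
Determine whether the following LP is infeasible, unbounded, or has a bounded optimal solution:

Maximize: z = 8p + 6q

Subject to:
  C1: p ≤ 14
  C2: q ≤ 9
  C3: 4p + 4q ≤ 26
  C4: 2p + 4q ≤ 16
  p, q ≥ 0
The point (6.5, 0) satisfies every constraint, so the LP is feasible; the constraints give p ≤ 14 and q ≤ 9, which with p, q ≥ 0 keep the feasible region inside a bounded box. A feasible, bounded LP attains a finite optimum at a vertex.

Evaluating z = 8p + 6q at each vertex:
  (0, 0): z = 0
  (6.5, 0): z = 52
  (5, 1.5): z = 49
  (0, 4): z = 24

Bounded optimum: z* = 52 at (6.5, 0).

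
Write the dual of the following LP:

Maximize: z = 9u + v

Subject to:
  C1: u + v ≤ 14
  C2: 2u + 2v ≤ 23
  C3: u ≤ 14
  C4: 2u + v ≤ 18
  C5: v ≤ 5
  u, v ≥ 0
Minimize: z = 14y1 + 23y2 + 14y3 + 18y4 + 5y5

Subject to:
  C1: -y1 - 2y2 - y3 - 2y4 ≤ -9
  C2: -y1 - 2y2 - y4 - y5 ≤ -1
  y1, y2, y3, y4, y5 ≥ 0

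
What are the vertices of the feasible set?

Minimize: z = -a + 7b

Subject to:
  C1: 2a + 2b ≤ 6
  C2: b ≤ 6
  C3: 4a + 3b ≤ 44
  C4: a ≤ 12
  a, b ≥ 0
Each vertex is the intersection of two constraint boundaries that also satisfies all remaining constraints:
  a = 0 and b = 0 → (0, 0)
  2a + 2b = 6 and b = 0 → (3, 0)
  2a + 2b = 6 and a = 0 → (0, 3)

Vertices: (0, 0), (3, 0), (0, 3)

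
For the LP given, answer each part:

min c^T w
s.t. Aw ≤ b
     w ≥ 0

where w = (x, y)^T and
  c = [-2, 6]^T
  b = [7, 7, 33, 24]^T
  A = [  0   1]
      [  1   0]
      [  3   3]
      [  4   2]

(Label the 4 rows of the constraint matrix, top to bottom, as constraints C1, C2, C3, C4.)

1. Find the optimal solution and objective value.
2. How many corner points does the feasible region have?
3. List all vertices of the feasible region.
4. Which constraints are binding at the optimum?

1. x = 6, y = 0, z = -12
2. 4
3. (0, 0), (6, 0), (2.5, 7), (0, 7)
4. C4, y ≥ 0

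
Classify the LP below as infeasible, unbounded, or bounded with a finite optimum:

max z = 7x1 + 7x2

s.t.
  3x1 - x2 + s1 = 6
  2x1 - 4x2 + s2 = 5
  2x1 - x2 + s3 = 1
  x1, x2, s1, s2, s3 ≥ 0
Feasible point: (0, 0) satisfies every constraint, so the LP is feasible.
Direction d = (0, 1): for each constraint row a, a·d ≤ 0 —
  (3)(0) + (-1)(1) = -1 ≤ 0
  (2)(0) + (-4)(1) = -4 ≤ 0
  (2)(0) + (-1)(1) = -1 ≤ 0
and d ≥ 0, so (0, 0) + t·d stays feasible for every t ≥ 0. Along this ray z = 7x1 + 7x2 changes by 7 per unit t, so z → +∞.

Unbounded: there is a feasible ray along which z → +∞.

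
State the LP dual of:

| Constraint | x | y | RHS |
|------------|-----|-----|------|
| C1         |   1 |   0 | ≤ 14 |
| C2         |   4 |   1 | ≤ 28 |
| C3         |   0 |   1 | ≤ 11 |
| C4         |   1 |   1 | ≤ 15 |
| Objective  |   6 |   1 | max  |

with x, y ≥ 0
Minimize: z = 14y1 + 28y2 + 11y3 + 15y4

Subject to:
  C1: -y1 - 4y2 - y4 ≤ -6
  C2: -y2 - y3 - y4 ≤ -1
  y1, y2, y3, y4 ≥ 0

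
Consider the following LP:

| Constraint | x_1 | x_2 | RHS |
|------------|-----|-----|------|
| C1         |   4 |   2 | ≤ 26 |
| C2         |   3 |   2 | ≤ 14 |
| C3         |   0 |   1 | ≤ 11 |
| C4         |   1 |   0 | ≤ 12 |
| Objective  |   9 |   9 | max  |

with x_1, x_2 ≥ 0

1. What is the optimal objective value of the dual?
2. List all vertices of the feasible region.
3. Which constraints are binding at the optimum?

1. 63 (by strong duality, equal to the primal optimum)
2. (0, 0), (4.667, 0), (0, 7)
3. C2, x_1 ≥ 0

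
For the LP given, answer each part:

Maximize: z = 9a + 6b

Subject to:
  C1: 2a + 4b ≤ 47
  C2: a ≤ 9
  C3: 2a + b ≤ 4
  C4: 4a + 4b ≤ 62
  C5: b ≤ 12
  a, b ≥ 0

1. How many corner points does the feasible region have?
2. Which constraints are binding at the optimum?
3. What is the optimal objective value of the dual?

1. 3
2. C3, a ≥ 0
3. 24 (by strong duality, equal to the primal optimum)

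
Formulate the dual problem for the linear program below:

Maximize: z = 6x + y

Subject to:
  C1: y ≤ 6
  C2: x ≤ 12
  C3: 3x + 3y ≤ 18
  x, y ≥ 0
Minimize: z = 6y1 + 12y2 + 18y3

Subject to:
  C1: -y2 - 3y3 ≤ -6
  C2: -y1 - 3y3 ≤ -1
  y1, y2, y3 ≥ 0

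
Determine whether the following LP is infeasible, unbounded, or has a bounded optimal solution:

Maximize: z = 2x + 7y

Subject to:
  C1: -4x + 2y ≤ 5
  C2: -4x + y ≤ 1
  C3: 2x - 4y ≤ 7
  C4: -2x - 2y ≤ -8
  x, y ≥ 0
Feasible point: (1, 3) satisfies every constraint, so the LP is feasible.
Direction d = (1, 1): for each constraint row a, a·d ≤ 0 —
  (-4)(1) + (2)(1) = -2 ≤ 0
  (-4)(1) + (1)(1) = -3 ≤ 0
  (2)(1) + (-4)(1) = -2 ≤ 0
  (-2)(1) + (-2)(1) = -4 ≤ 0
and d ≥ 0, so (1, 3) + t·d stays feasible for every t ≥ 0. Along this ray z = 2x + 7y changes by 9 per unit t, so z → +∞.

The LP is unbounded; z can be made arbitrarily large.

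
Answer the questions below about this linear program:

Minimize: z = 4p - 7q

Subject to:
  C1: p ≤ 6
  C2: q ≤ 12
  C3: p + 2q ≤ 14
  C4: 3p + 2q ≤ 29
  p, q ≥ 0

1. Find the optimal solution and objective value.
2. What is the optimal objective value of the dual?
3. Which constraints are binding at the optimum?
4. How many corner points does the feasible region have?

1. p = 0, q = 7, z = -49
2. -49 (by strong duality, equal to the primal optimum)
3. C3, p ≥ 0
4. 4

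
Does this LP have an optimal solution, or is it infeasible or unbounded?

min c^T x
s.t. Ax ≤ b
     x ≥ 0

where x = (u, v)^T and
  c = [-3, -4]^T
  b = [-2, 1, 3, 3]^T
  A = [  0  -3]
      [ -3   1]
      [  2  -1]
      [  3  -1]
Feasible point: (0, 1) satisfies every constraint, so the LP is feasible.
Direction d = (1, 3): for each constraint row a, a·d ≤ 0 —
  (0)(1) + (-3)(3) = -9 ≤ 0
  (-3)(1) + (1)(3) = 0 ≤ 0
  (2)(1) + (-1)(3) = -1 ≤ 0
  (3)(1) + (-1)(3) = 0 ≤ 0
and d ≥ 0, so (0, 1) + t·d stays feasible for every t ≥ 0. Along this ray z = -3u - 4v changes by -15 per unit t, so z → −∞.

Unbounded: there is a feasible ray along which z → −∞.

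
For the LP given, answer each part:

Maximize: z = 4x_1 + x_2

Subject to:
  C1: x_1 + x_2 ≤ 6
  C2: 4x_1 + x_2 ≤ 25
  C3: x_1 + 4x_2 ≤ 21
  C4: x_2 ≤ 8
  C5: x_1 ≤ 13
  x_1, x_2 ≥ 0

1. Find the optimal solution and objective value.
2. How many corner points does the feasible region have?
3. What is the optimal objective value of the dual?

1. x_1 = 6, x_2 = 0, z = 24
2. 4
3. 24 (by strong duality, equal to the primal optimum)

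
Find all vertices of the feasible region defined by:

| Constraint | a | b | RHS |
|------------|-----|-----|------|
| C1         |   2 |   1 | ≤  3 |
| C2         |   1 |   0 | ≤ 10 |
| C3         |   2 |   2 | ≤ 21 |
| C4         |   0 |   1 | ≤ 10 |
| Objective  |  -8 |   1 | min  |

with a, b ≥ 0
Each vertex is the intersection of two constraint boundaries that also satisfies all remaining constraints:
  a = 0 and b = 0 → (0, 0)
  2a + b = 3 and b = 0 → (1.5, 0)
  2a + b = 3 and a = 0 → (0, 3)

Vertices: (0, 0), (1.5, 0), (0, 3)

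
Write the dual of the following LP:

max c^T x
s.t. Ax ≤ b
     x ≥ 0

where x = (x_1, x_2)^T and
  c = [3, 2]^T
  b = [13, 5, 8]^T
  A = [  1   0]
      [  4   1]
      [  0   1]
Minimize: z = 13y1 + 5y2 + 8y3

Subject to:
  C1: -y1 - 4y2 ≤ -3
  C2: -y2 - y3 ≤ -2
  y1, y2, y3 ≥ 0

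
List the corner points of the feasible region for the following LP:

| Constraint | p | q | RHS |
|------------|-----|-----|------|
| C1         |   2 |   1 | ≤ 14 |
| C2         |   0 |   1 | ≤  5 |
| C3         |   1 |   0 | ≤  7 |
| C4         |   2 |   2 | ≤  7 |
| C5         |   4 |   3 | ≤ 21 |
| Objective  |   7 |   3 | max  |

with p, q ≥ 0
Each vertex is the intersection of two constraint boundaries that also satisfies all remaining constraints:
  p = 0 and q = 0 → (0, 0)
  2p + 2q = 7 and q = 0 → (3.5, 0)
  2p + 2q = 7 and p = 0 → (0, 3.5)

Vertices: (0, 0), (3.5, 0), (0, 3.5)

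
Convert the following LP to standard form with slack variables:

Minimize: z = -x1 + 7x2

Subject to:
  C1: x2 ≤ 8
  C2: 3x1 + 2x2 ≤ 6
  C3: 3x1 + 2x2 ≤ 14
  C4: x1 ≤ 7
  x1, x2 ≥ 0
min z = -x1 + 7x2

s.t.
  x2 + s1 = 8
  3x1 + 2x2 + s2 = 6
  3x1 + 2x2 + s3 = 14
  x1 + s4 = 7
  x1, x2, s1, s2, s3, s4 ≥ 0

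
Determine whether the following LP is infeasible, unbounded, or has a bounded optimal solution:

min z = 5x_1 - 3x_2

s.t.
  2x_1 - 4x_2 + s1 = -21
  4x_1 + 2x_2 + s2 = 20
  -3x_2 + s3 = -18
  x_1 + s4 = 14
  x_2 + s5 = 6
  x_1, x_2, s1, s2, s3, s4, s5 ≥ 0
The point (0, 6) satisfies every constraint, so the LP is feasible; the constraints give x_1 ≤ 14 and x_2 ≤ 6, which with x_1, x_2 ≥ 0 keep the feasible region inside a bounded box. A feasible, bounded LP attains a finite optimum at a vertex.

Bounded optimum: z* = -18 at (0, 6).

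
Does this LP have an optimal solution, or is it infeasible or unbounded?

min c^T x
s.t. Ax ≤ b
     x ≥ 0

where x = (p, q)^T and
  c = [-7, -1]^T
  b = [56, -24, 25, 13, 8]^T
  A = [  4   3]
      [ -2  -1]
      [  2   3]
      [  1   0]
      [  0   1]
The point (12.5, 0) satisfies every constraint, so the LP is feasible; the constraints give p ≤ 13 and q ≤ 8, which with p, q ≥ 0 keep the feasible region inside a bounded box. A feasible, bounded LP attains a finite optimum at a vertex.

Evaluating z = -7p - q at each vertex:
  (12, 0): z = -84
  (12.5, 0): z = -87.5
  (11.75, 0.5): z = -82.75

The LP has an optimal solution: (12.5, 0) with z = -87.5.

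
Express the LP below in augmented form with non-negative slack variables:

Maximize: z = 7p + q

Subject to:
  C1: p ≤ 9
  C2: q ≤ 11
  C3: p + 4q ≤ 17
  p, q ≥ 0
max z = 7p + q

s.t.
  p + s1 = 9
  q + s2 = 11
  p + 4q + s3 = 17
  p, q, s1, s2, s3 ≥ 0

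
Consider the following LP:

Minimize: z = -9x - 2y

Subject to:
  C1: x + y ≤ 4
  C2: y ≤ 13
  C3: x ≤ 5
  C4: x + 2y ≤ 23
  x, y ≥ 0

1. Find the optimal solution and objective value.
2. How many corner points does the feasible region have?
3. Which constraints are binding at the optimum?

1. x = 4, y = 0, z = -36
2. 3
3. C1, y ≥ 0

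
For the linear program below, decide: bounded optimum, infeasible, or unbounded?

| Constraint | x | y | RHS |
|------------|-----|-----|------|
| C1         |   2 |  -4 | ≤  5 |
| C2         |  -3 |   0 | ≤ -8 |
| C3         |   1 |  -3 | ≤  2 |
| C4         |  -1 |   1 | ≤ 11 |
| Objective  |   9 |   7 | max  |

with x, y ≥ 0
Feasible point: (3, 1) satisfies every constraint, so the LP is feasible.
Direction d = (1, 1): for each constraint row a, a·d ≤ 0 —
  (2)(1) + (-4)(1) = -2 ≤ 0
  (-3)(1) + (0)(1) = -3 ≤ 0
  (1)(1) + (-3)(1) = -2 ≤ 0
  (-1)(1) + (1)(1) = 0 ≤ 0
and d ≥ 0, so (3, 1) + t·d stays feasible for every t ≥ 0. Along this ray z = 9x + 7y changes by 16 per unit t, so z → +∞.

Unbounded: there is a feasible ray along which z → +∞.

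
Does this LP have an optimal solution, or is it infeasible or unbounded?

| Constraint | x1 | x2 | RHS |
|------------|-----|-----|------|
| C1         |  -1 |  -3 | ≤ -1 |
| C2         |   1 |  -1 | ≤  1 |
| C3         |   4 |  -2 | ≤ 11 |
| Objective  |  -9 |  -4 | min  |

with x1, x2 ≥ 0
Feasible point: (0, 1) satisfies every constraint, so the LP is feasible.
Direction d = (0, 1): for each constraint row a, a·d ≤ 0 —
  (-1)(0) + (-3)(1) = -3 ≤ 0
  (1)(0) + (-1)(1) = -1 ≤ 0
  (4)(0) + (-2)(1) = -2 ≤ 0
and d ≥ 0, so (0, 1) + t·d stays feasible for every t ≥ 0. Along this ray z = -9x1 - 4x2 changes by -4 per unit t, so z → −∞.

Unbounded — the objective can decrease without bound over the feasible region.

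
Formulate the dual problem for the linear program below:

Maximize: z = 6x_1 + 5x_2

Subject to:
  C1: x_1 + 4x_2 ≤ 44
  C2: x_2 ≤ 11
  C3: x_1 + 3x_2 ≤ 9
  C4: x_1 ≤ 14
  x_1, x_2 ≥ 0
Minimize: z = 44y1 + 11y2 + 9y3 + 14y4

Subject to:
  C1: -y1 - y3 - y4 ≤ -6
  C2: -4y1 - y2 - 3y3 ≤ -5
  y1, y2, y3, y4 ≥ 0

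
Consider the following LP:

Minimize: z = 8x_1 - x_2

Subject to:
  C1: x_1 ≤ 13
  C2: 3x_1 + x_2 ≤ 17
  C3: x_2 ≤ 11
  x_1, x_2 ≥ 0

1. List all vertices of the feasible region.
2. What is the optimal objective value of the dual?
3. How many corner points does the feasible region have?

1. (0, 0), (5.667, 0), (2, 11), (0, 11)
2. -11 (by strong duality, equal to the primal optimum)
3. 4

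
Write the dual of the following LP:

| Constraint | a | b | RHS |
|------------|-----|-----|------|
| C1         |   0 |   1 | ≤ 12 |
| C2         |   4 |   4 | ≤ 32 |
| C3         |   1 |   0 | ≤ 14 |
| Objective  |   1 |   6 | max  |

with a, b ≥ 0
Minimize: z = 12y1 + 32y2 + 14y3

Subject to:
  C1: -4y2 - y3 ≤ -1
  C2: -y1 - 4y2 ≤ -6
  y1, y2, y3 ≥ 0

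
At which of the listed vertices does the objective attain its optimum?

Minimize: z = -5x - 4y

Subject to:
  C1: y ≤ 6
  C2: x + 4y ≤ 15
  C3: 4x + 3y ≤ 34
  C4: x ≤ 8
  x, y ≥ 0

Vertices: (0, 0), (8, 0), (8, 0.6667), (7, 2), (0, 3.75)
Evaluating z = -5x - 4y at each vertex:
  (0, 0): z = 0
  (8, 0): z = -40
  (8, 0.6667): z = -42.67
  (7, 2): z = -43
  (0, 3.75): z = -15

The smallest value is z = -43, attained at (7, 2).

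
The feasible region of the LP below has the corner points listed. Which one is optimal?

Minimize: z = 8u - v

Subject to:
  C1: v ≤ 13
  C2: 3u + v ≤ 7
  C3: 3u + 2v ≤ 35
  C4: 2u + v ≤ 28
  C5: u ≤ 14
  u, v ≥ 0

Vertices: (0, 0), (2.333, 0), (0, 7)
Evaluating z = 8u - v at each vertex:
  (0, 0): z = 0
  (2.333, 0): z = 18.67
  (0, 7): z = -7

The smallest value is z = -7, attained at (0, 7).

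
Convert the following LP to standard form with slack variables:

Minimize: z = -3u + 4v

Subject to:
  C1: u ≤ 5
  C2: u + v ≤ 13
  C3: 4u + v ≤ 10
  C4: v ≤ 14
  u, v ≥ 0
min z = -3u + 4v

s.t.
  u + s1 = 5
  u + v + s2 = 13
  4u + v + s3 = 10
  v + s4 = 14
  u, v, s1, s2, s3, s4 ≥ 0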